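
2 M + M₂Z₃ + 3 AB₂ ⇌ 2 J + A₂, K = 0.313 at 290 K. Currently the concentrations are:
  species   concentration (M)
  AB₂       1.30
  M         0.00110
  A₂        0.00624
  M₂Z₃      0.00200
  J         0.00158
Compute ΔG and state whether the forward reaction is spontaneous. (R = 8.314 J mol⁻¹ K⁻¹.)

Q = [J]²·[A₂] / ([M]²·[M₂Z₃]·[AB₂]³) = (0.00158)²·(0.00624) / ((0.00110)²·(0.00200)·(1.30)³) = 2.93
ΔG = RT ln(Q/K) = (8.314 J mol⁻¹ K⁻¹)(290 K) × ln(2.93/0.313)
   = (2.411 kJ/mol)(2.237) = 5.39 kJ/mol
ΔG > 0, so the forward reaction is non-spontaneous (proceeds in reverse).

ΔG = 5.39 kJ/mol; the forward reaction is non-spontaneous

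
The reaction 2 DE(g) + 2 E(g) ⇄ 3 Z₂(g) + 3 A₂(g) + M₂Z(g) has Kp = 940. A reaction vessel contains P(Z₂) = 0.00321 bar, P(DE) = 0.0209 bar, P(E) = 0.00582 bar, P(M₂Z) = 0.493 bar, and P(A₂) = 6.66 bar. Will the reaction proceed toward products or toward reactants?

Qp = P(Z₂)³·P(A₂)³·P(M₂Z) / (P(DE)²·P(E)²) = (0.00321)³·(6.66)³·(0.493) / ((0.0209)²·(0.00582)²) = 326
Qp = 326 < Kp = 940, so the forward reaction proceeds.

to the right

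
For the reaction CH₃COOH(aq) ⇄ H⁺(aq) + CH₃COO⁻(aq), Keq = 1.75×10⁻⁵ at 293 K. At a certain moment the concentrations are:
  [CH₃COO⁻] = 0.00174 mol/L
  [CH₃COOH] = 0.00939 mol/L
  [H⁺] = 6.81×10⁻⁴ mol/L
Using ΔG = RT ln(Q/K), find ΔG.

ΔG = 4.81 kJ/mol

Q = [H⁺]·[CH₃COO⁻] / [CH₃COOH] = (6.81×10⁻⁴)·(0.00174) / (0.00939) = 1.26×10⁻⁴
ΔG = RT ln(Q/Keq) = (8.314 J mol⁻¹ K⁻¹)(293 K) × ln(1.26×10⁻⁴/1.75×10⁻⁵)
   = (2.436 kJ/mol)(1.974) = 4.81 kJ/mol
ΔG > 0, so the forward reaction is non-spontaneous (proceeds in reverse).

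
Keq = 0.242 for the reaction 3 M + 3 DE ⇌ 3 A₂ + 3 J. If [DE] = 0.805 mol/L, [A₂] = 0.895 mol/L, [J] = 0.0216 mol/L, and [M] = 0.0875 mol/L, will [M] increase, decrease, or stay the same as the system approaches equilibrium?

decrease

Q = [A₂]³·[J]³ / ([M]³·[DE]³) = (0.895)³·(0.0216)³ / ((0.0875)³·(0.805)³) = 0.0207
Q = 0.0207 < Keq = 0.242: net forward reaction.
M is a reactant, so it decreases.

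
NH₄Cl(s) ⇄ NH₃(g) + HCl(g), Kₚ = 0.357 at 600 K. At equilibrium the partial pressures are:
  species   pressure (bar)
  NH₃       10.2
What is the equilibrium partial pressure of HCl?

(NH₄Cl is a pure solid — omitted from Kₚ.)
At equilibrium, Kₚ = P(NH₃)·P(HCl) = 0.357.
(10.2)·(P(HCl)) = 0.357
P(HCl) = 0.0350 bar

P(HCl) = 0.0350 bar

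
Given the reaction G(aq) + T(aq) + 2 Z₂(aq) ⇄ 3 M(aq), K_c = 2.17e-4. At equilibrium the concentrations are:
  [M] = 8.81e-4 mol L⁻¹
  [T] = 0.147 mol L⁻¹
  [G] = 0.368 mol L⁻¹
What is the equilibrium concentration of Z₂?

[Z₂] = 0.00763 mol L⁻¹

At equilibrium, K_c = [M]³ / ([G]·[T]·[Z₂]²) = 2.17e-4.
(8.81e-4)³ / ((0.368)·(0.147)·([Z₂])²) = 2.17e-4
[Z₂]² = 5.83e-5 ⇒ [Z₂] = 0.00763 mol L⁻¹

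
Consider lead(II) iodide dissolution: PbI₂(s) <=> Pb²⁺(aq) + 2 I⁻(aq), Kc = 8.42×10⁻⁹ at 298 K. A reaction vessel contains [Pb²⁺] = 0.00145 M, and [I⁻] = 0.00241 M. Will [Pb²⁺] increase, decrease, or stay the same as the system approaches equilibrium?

stay the same

(PbI₂ is a pure solid — omitted from Qc.)
Qc = [Pb²⁺]·[I⁻]² = (0.00145)·(0.00241)² = 8.42×10⁻⁹
Qc = 8.42×10⁻⁹ = Kc; the system is at equilibrium.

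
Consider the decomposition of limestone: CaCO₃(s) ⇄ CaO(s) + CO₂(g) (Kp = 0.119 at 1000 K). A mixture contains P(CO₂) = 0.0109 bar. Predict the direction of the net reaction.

to the right

(CaCO₃, CaO are pure solids — omitted from Qp.)
Qp = P(CO₂) = 0.0109
Qp = 0.0109 < Kp = 0.119, so the forward reaction proceeds.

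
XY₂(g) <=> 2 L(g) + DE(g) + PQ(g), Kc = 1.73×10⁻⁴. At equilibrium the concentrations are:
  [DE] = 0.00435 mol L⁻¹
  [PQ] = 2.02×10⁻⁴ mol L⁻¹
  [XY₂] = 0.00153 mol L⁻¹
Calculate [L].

[L] = 0.549 mol L⁻¹

At equilibrium, Kc = [L]²·[DE]·[PQ] / [XY₂] = 1.73×10⁻⁴.
([L])²·(0.00435)·(2.02×10⁻⁴) / (0.00153) = 1.73×10⁻⁴
[L]² = 0.301 ⇒ [L] = 0.549 mol L⁻¹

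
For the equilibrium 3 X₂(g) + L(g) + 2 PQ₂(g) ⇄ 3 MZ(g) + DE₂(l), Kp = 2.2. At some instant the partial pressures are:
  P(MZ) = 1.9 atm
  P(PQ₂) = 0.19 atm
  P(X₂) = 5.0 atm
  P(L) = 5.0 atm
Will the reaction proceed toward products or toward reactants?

(DE₂ is a pure liquid — omitted from Qp.)
Qp = P(MZ)³ / (P(X₂)³·P(L)·P(PQ₂)²) = (1.9)³ / ((5.0)³·(5.0)·(0.19)²) = 0.30
Qp = 0.30 < Kp = 2.2, so the forward reaction proceeds.

toward products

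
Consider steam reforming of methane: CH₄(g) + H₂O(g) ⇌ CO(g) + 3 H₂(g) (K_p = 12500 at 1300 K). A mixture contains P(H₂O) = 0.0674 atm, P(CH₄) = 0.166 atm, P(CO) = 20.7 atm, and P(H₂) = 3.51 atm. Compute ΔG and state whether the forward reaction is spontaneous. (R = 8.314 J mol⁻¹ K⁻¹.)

ΔG = 20.1 kJ/mol; the forward reaction is non-spontaneous

Q_p = P(CO)·P(H₂)³ / (P(CH₄)·P(H₂O)) = (20.7)·(3.51)³ / ((0.166)·(0.0674)) = 80000
ΔG = RT ln(Q_p/K_p) = (8.314 J mol⁻¹ K⁻¹)(1300 K) × ln(80000/12500)
   = (10.81 kJ/mol)(1.856) = 20.1 kJ/mol
ΔG > 0, so the forward reaction is non-spontaneous (proceeds in reverse).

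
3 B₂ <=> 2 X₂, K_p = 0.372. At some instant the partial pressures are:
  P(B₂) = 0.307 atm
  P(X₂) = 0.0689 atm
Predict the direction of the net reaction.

Q_p = P(X₂)² / P(B₂)³ = (0.0689)² / (0.307)³ = 0.164
Q_p = 0.164 < K_p = 0.372, so the forward reaction proceeds.

in the forward direction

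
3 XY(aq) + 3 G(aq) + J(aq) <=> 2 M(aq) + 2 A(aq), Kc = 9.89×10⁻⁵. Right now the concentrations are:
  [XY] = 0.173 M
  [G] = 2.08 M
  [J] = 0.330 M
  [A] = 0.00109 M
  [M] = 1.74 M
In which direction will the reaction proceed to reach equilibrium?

Qc = [M]²·[A]² / ([XY]³·[G]³·[J]) = (1.74)²·(0.00109)² / ((0.173)³·(2.08)³·(0.330)) = 2.34×10⁻⁴
Qc = 2.34×10⁻⁴ > Kc = 9.89×10⁻⁵, so the reverse reaction proceeds.

toward reactants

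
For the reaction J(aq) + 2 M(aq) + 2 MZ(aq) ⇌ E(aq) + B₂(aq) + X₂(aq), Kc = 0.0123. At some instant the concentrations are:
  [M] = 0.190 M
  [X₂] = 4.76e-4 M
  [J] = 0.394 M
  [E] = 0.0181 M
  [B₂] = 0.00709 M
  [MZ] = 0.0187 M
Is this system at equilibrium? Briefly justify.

Qc = [E]·[B₂]·[X₂] / ([J]·[M]²·[MZ]²) = (0.0181)·(0.00709)·(4.76e-4) / ((0.394)·(0.190)²·(0.0187)²) = 0.0123
Qc = 0.0123 = Kc; the system is at equilibrium.

yes, at equilibrium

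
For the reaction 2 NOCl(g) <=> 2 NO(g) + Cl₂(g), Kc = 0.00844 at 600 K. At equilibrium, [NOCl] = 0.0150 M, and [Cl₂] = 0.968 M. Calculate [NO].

At equilibrium, Kc = [NO]²·[Cl₂] / [NOCl]² = 0.00844.
([NO])²·(0.968) / (0.0150)² = 0.00844
[NO]² = 1.96×10⁻⁶ ⇒ [NO] = 0.00140 M

[NO] = 0.00140 M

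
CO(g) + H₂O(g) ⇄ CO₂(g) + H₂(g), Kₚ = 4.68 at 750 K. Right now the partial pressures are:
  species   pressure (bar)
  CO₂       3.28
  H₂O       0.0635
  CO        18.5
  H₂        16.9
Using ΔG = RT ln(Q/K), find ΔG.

Qₚ = P(CO₂)·P(H₂) / (P(CO)·P(H₂O)) = (3.28)·(16.9) / ((18.5)·(0.0635)) = 47.2
ΔG = RT ln(Qₚ/Kₚ) = (8.314 J mol⁻¹ K⁻¹)(750 K) × ln(47.2/4.68)
   = (6.236 kJ/mol)(2.311) = 14.4 kJ/mol
ΔG > 0, so the forward reaction is non-spontaneous (proceeds in reverse).

ΔG = 14.4 kJ/mol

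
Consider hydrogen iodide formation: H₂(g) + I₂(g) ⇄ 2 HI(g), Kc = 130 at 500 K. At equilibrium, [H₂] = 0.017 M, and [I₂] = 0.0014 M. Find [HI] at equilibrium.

[HI] = 0.056 M

At equilibrium, Kc = [HI]² / ([H₂]·[I₂]) = 130.
([HI])² / ((0.017)·(0.0014)) = 130
[HI]² = 0.00309 ⇒ [HI] = 0.056 M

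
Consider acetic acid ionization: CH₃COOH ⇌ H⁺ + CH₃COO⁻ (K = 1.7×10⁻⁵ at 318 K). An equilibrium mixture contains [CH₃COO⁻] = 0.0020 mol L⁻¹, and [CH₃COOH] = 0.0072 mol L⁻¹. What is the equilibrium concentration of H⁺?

At equilibrium, K = [H⁺]·[CH₃COO⁻] / [CH₃COOH] = 1.7×10⁻⁵.
([H⁺])·(0.0020) / (0.0072) = 1.7×10⁻⁵
[H⁺] = 6.12×10⁻⁵ = 6.1×10⁻⁵ mol L⁻¹

[H⁺] = 6.1×10⁻⁵ mol L⁻¹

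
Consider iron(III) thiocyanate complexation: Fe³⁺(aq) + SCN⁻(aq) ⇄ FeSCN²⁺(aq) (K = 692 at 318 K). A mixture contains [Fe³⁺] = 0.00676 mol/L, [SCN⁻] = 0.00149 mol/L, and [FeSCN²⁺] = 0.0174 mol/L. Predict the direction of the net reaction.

Q = [FeSCN²⁺] / ([Fe³⁺]·[SCN⁻]) = (0.0174) / ((0.00676)·(0.00149)) = 1730
Q = 1730 > K = 692, so the reverse reaction proceeds.

toward reactants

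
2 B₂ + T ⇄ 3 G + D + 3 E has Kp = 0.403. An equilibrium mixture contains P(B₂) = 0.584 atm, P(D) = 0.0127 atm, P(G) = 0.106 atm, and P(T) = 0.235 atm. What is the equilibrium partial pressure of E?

At equilibrium, Kp = P(G)³·P(D)·P(E)³ / (P(B₂)²·P(T)) = 0.403.
(0.106)³·(0.0127)·(P(E))³ / ((0.584)²·(0.235)) = 0.403
P(E)³ = 2140 ⇒ P(E) = 12.9 atm

P(E) = 12.9 atm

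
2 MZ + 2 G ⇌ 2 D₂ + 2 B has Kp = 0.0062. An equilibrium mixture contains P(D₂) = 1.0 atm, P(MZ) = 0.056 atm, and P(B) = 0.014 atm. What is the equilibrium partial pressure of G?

P(G) = 3.2 atm

At equilibrium, Kp = P(D₂)²·P(B)² / (P(MZ)²·P(G)²) = 0.0062.
(1.0)²·(0.014)² / ((0.056)²·(P(G))²) = 0.0062
P(G)² = 10.1 ⇒ P(G) = 3.2 atm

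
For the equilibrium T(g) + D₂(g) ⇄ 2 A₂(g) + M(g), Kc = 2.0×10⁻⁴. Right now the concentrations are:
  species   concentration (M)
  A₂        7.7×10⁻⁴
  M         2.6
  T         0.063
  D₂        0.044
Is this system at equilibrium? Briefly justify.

no; Q > K, reaction proceeds in reverse

Qc = [A₂]²·[M] / ([T]·[D₂]) = (7.7×10⁻⁴)²·(2.6) / ((0.063)·(0.044)) = 5.6×10⁻⁴
Qc = 5.6×10⁻⁴ > Kc = 2.0×10⁻⁴: net reverse reaction.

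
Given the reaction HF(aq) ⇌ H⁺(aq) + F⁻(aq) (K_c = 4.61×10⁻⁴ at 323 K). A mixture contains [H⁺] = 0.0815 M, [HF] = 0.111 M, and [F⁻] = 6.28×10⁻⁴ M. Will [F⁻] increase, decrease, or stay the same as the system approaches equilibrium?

Q_c = [H⁺]·[F⁻] / [HF] = (0.0815)·(6.28×10⁻⁴) / (0.111) = 4.61×10⁻⁴
Q_c = 4.61×10⁻⁴ = K_c; the system is at equilibrium.

stay the same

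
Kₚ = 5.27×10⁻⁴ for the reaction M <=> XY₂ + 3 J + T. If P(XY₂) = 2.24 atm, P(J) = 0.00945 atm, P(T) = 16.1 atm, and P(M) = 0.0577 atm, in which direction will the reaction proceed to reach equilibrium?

neither direction; the system is at equilibrium

Qₚ = P(XY₂)·P(J)³·P(T) / P(M) = (2.24)·(0.00945)³·(16.1) / (0.0577) = 5.27×10⁻⁴
Qₚ = 5.27×10⁻⁴ = Kₚ, so the system is already at equilibrium.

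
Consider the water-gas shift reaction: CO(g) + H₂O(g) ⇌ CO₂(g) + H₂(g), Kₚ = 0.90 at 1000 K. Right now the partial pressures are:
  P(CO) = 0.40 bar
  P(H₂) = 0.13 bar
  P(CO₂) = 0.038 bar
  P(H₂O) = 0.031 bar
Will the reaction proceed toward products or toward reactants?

toward products

Qₚ = P(CO₂)·P(H₂) / (P(CO)·P(H₂O)) = (0.038)·(0.13) / ((0.40)·(0.031)) = 0.40
Qₚ = 0.40 < Kₚ = 0.90, so the forward reaction proceeds.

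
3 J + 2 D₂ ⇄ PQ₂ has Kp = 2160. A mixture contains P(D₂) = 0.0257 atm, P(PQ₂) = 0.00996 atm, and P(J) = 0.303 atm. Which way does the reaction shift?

Qp = P(PQ₂) / (P(J)³·P(D₂)²) = (0.00996) / ((0.303)³·(0.0257)²) = 542
Qp = 542 < Kp = 2160, so the forward reaction proceeds.

to the right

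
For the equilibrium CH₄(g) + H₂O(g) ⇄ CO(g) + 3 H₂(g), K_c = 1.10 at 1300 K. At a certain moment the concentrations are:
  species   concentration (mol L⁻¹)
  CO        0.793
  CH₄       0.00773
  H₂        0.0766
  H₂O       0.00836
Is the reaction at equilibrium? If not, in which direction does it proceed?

Q_c = [CO]·[H₂]³ / ([CH₄]·[H₂O]) = (0.793)·(0.0766)³ / ((0.00773)·(0.00836)) = 5.52
Q_c = 5.52 > K_c = 1.10, so the reverse reaction proceeds.

toward reactants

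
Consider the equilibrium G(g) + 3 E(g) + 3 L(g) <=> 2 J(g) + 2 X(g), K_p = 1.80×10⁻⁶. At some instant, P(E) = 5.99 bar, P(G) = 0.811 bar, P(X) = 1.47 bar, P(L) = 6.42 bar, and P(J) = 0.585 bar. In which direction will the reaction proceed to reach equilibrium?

Q_p = P(J)²·P(X)² / (P(G)·P(E)³·P(L)³) = (0.585)²·(1.47)² / ((0.811)·(5.99)³·(6.42)³) = 1.60×10⁻⁵
Q_p = 1.60×10⁻⁵ > K_p = 1.80×10⁻⁶, so the reverse reaction proceeds.

in the reverse direction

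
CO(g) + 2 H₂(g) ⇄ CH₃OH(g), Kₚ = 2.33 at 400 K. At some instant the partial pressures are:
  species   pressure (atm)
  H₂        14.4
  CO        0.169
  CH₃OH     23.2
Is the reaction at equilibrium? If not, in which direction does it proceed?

Qₚ = P(CH₃OH) / (P(CO)·P(H₂)²) = (23.2) / ((0.169)·(14.4)²) = 0.662
Qₚ = 0.662 < Kₚ = 2.33, so the forward reaction proceeds.

forward (toward products)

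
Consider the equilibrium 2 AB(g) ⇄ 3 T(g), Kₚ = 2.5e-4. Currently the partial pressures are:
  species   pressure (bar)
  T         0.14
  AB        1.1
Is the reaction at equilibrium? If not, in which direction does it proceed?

toward reactants

Qₚ = P(T)³ / P(AB)² = (0.14)³ / (1.1)² = 0.0023
Qₚ = 0.0023 > Kₚ = 2.5e-4, so the reverse reaction proceeds.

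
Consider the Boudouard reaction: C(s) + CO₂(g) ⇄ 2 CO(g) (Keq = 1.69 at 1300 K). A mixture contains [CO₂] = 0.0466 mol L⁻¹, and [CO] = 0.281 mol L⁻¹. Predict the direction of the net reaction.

(C is a pure solid — omitted from Q.)
Q = [CO]² / [CO₂] = (0.281)² / (0.0466) = 1.69
Q = 1.69 = Keq, so the system is already at equilibrium.

at equilibrium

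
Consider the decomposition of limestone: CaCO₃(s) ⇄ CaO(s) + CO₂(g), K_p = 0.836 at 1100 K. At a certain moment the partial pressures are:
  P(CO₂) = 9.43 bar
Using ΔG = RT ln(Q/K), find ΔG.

ΔG = 22.2 kJ/mol

(CaCO₃, CaO are pure solids — omitted from Q_p.)
Q_p = P(CO₂) = 9.43
ΔG = RT ln(Q_p/K_p) = (8.314 J mol⁻¹ K⁻¹)(1100 K) × ln(9.43/0.836)
   = (9.145 kJ/mol)(2.423) = 22.2 kJ/mol
ΔG > 0, so the forward reaction is non-spontaneous (proceeds in reverse).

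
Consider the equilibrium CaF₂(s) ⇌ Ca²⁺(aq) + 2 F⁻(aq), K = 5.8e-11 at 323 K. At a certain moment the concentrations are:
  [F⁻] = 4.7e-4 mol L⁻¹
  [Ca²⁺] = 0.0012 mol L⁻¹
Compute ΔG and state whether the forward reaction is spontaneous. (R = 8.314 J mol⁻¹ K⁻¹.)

ΔG = 4.08 kJ/mol; the forward reaction is non-spontaneous

(CaF₂ is a pure solid — omitted from Q.)
Q = [Ca²⁺]·[F⁻]² = (0.0012)·(4.7e-4)² = 2.65e-10
ΔG = RT ln(Q/K) = (8.314 J mol⁻¹ K⁻¹)(323 K) × ln(2.65e-10/5.8e-11)
   = (2.685 kJ/mol)(1.519) = 4.08 kJ/mol
ΔG > 0, so the forward reaction is non-spontaneous (proceeds in reverse).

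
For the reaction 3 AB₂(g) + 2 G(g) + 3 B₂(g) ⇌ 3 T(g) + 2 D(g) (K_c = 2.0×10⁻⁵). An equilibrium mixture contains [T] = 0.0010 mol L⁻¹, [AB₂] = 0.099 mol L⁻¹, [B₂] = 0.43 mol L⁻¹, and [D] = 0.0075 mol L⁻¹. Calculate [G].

[G] = 0.0060 mol L⁻¹

At equilibrium, K_c = [T]³·[D]² / ([AB₂]³·[G]²·[B₂]³) = 2.0×10⁻⁵.
(0.0010)³·(0.0075)² / ((0.099)³·([G])²·(0.43)³) = 2.0×10⁻⁵
[G]² = 3.65×10⁻⁵ ⇒ [G] = 0.0060 mol L⁻¹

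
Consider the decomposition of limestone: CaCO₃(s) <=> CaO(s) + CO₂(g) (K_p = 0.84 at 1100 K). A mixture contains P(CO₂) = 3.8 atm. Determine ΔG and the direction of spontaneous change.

(CaCO₃, CaO are pure solids — omitted from Q_p.)
Q_p = P(CO₂) = 3.80
ΔG = RT ln(Q_p/K_p) = (8.314 J mol⁻¹ K⁻¹)(1100 K) × ln(3.80/0.84)
   = (9.145 kJ/mol)(1.509) = 13.8 kJ/mol
ΔG > 0, so the forward reaction is non-spontaneous (proceeds in reverse).

ΔG = 13.8 kJ/mol; the forward reaction is non-spontaneous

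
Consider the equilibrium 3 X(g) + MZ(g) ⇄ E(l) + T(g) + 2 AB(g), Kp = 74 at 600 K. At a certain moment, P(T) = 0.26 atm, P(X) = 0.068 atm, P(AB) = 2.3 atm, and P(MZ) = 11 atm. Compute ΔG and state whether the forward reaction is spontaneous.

ΔG = 8.39 kJ/mol; the forward reaction is non-spontaneous

(E is a pure liquid — omitted from Qp.)
Qp = P(T)·P(AB)² / (P(X)³·P(MZ)) = (0.26)·(2.3)² / ((0.068)³·(11)) = 398
ΔG = RT ln(Qp/Kp) = (8.314 J mol⁻¹ K⁻¹)(600 K) × ln(398/74)
   = (4.988 kJ/mol)(1.682) = 8.39 kJ/mol
ΔG > 0, so the forward reaction is non-spontaneous (proceeds in reverse).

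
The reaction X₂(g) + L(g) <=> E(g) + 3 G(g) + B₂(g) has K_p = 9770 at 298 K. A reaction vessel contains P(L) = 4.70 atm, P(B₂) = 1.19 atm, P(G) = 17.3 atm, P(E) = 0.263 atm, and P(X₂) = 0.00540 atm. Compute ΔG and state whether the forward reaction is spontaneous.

Q_p = P(E)·P(G)³·P(B₂) / (P(X₂)·P(L)) = (0.263)·(17.3)³·(1.19) / ((0.00540)·(4.70)) = 63800
ΔG = RT ln(Q_p/K_p) = (8.314 J mol⁻¹ K⁻¹)(298 K) × ln(63800/9770)
   = (2.478 kJ/mol)(1.876) = 4.65 kJ/mol
ΔG > 0, so the forward reaction is non-spontaneous (proceeds in reverse).

ΔG = 4.65 kJ/mol; the forward reaction is non-spontaneous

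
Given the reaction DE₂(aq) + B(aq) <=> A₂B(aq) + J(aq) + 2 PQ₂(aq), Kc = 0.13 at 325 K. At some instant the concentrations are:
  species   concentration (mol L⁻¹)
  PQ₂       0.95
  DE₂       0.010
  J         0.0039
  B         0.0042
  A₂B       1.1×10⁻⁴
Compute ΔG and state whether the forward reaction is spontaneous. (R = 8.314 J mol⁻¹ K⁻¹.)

Qc = [A₂B]·[J]·[PQ₂]² / ([DE₂]·[B]) = (1.1×10⁻⁴)·(0.0039)·(0.95)² / ((0.010)·(0.0042)) = 0.00922
ΔG = RT ln(Qc/Kc) = (8.314 J mol⁻¹ K⁻¹)(325 K) × ln(0.00922/0.13)
   = (2.702 kJ/mol)(-2.646) = -7.15 kJ/mol
ΔG < 0, so the forward reaction is spontaneous (proceeds forward).

ΔG = -7.15 kJ/mol; the forward reaction is spontaneous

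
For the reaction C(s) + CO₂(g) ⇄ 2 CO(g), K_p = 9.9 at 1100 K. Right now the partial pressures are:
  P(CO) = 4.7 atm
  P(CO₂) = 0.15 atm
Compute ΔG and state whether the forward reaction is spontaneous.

ΔG = 24.7 kJ/mol; the forward reaction is non-spontaneous

(C is a pure solid — omitted from Q_p.)
Q_p = P(CO)² / P(CO₂) = (4.7)² / (0.15) = 147
ΔG = RT ln(Q_p/K_p) = (8.314 J mol⁻¹ K⁻¹)(1100 K) × ln(147/9.9)
   = (9.145 kJ/mol)(2.698) = 24.7 kJ/mol
ΔG > 0, so the forward reaction is non-spontaneous (proceeds in reverse).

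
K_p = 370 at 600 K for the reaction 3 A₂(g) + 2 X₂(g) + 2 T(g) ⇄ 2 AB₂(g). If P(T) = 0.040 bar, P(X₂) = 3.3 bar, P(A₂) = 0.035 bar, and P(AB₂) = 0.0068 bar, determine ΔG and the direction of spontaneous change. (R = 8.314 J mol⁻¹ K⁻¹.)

ΔG = -8.92 kJ/mol; the forward reaction is spontaneous

Q_p = P(AB₂)² / (P(A₂)³·P(X₂)²·P(T)²) = (0.0068)² / ((0.035)³·(3.3)²·(0.040)²) = 61.9
ΔG = RT ln(Q_p/K_p) = (8.314 J mol⁻¹ K⁻¹)(600 K) × ln(61.9/370)
   = (4.988 kJ/mol)(-1.788) = -8.92 kJ/mol
ΔG < 0, so the forward reaction is spontaneous (proceeds forward).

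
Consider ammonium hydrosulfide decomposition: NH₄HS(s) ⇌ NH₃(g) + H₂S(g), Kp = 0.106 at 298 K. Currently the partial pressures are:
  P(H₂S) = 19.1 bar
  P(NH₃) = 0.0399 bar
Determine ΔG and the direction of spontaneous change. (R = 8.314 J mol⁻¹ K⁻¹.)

ΔG = 4.89 kJ/mol; the forward reaction is non-spontaneous

(NH₄HS is a pure solid — omitted from Qp.)
Qp = P(NH₃)·P(H₂S) = (0.0399)·(19.1) = 0.762
ΔG = RT ln(Qp/Kp) = (8.314 J mol⁻¹ K⁻¹)(298 K) × ln(0.762/0.106)
   = (2.478 kJ/mol)(1.973) = 4.89 kJ/mol
ΔG > 0, so the forward reaction is non-spontaneous (proceeds in reverse).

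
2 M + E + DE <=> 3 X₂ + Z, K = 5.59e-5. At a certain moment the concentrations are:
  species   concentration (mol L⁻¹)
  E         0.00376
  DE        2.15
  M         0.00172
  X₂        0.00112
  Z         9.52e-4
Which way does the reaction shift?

Q = [X₂]³·[Z] / ([M]²·[E]·[DE]) = (0.00112)³·(9.52e-4) / ((0.00172)²·(0.00376)·(2.15)) = 5.59e-5
Q = 5.59e-5 = K, so the system is already at equilibrium.

neither direction; the system is at equilibrium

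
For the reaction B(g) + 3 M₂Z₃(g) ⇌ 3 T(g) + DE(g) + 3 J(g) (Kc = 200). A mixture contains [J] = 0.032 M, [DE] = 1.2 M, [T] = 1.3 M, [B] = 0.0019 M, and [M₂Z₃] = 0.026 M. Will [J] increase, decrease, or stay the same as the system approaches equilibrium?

Qc = [T]³·[DE]·[J]³ / ([B]·[M₂Z₃]³) = (1.3)³·(1.2)·(0.032)³ / ((0.0019)·(0.026)³) = 2600
Qc = 2600 > Kc = 200: net reverse reaction.
J is a product, so it decreases.

decrease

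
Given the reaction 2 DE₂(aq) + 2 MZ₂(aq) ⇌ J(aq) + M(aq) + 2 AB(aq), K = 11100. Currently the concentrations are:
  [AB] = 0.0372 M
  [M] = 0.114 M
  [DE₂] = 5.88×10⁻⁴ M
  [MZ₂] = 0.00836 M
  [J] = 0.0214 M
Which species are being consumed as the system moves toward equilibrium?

Q = [J]·[M]·[AB]² / ([DE₂]²·[MZ₂]²) = (0.0214)·(0.114)·(0.0372)² / ((5.88×10⁻⁴)²·(0.00836)²) = 1.40×10⁵
Q = 1.40×10⁵ > K = 11100: net reverse reaction.

J, M, AB (products)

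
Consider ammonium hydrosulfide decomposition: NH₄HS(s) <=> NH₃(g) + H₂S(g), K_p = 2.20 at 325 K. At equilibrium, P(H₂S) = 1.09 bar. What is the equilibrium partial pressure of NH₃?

(NH₄HS is a pure solid — omitted from K_p.)
At equilibrium, K_p = P(NH₃)·P(H₂S) = 2.20.
(P(NH₃))·(1.09) = 2.20
P(NH₃) = 2.02 bar

P(NH₃) = 2.02 bar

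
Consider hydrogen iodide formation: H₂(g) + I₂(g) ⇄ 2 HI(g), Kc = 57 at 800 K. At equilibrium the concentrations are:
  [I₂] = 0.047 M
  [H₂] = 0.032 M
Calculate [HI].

[HI] = 0.29 M

At equilibrium, Kc = [HI]² / ([H₂]·[I₂]) = 57.
([HI])² / ((0.032)·(0.047)) = 57
[HI]² = 0.0857 ⇒ [HI] = 0.29 M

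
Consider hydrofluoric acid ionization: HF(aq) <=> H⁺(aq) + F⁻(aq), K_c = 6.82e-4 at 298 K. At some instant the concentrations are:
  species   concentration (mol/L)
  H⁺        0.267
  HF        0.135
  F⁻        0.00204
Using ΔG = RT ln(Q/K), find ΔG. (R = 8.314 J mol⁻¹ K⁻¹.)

ΔG = 4.40 kJ/mol

Q_c = [H⁺]·[F⁻] / [HF] = (0.267)·(0.00204) / (0.135) = 0.00403
ΔG = RT ln(Q_c/K_c) = (8.314 J mol⁻¹ K⁻¹)(298 K) × ln(0.00403/6.82e-4)
   = (2.478 kJ/mol)(1.776) = 4.40 kJ/mol
ΔG > 0, so the forward reaction is non-spontaneous (proceeds in reverse).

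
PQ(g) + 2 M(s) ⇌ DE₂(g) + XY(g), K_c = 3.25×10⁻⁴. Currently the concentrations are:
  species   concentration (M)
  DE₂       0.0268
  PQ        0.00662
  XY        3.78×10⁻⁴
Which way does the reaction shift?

in the reverse direction

(M is a pure solid — omitted from Q_c.)
Q_c = [DE₂]·[XY] / [PQ] = (0.0268)·(3.78×10⁻⁴) / (0.00662) = 0.00153
Q_c = 0.00153 > K_c = 3.25×10⁻⁴, so the reverse reaction proceeds.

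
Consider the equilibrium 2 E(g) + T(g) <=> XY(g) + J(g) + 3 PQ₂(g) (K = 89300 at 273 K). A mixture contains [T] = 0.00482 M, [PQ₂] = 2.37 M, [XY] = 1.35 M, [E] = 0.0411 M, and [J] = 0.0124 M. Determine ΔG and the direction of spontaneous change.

Q = [XY]·[J]·[PQ₂]³ / ([E]²·[T]) = (1.35)·(0.0124)·(2.37)³ / ((0.0411)²·(0.00482)) = 27400
ΔG = RT ln(Q/K) = (8.314 J mol⁻¹ K⁻¹)(273 K) × ln(27400/89300)
   = (2.270 kJ/mol)(-1.181) = -2.68 kJ/mol
ΔG < 0, so the forward reaction is spontaneous (proceeds forward).

ΔG = -2.68 kJ/mol; the forward reaction is spontaneous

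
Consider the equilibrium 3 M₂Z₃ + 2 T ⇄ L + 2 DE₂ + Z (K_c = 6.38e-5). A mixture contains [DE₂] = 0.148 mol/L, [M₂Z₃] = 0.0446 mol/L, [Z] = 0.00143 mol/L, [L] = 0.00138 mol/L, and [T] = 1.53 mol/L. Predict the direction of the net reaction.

in the reverse direction

Q_c = [L]·[DE₂]²·[Z] / ([M₂Z₃]³·[T]²) = (0.00138)·(0.148)²·(0.00143) / ((0.0446)³·(1.53)²) = 2.08e-4
Q_c = 2.08e-4 > K_c = 6.38e-5, so the reverse reaction proceeds.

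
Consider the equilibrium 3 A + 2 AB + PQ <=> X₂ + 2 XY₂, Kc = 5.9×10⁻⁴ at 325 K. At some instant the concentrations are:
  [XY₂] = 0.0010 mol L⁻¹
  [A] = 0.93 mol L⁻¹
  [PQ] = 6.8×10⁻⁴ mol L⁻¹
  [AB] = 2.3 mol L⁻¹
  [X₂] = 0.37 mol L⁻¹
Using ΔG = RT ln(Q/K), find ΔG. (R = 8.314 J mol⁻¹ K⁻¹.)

ΔG = -4.13 kJ/mol

Qc = [X₂]·[XY₂]² / ([A]³·[AB]²·[PQ]) = (0.37)·(0.0010)² / ((0.93)³·(2.3)²·(6.8×10⁻⁴)) = 1.28×10⁻⁴
ΔG = RT ln(Qc/Kc) = (8.314 J mol⁻¹ K⁻¹)(325 K) × ln(1.28×10⁻⁴/5.9×10⁻⁴)
   = (2.702 kJ/mol)(-1.528) = -4.13 kJ/mol
ΔG < 0, so the forward reaction is spontaneous (proceeds forward).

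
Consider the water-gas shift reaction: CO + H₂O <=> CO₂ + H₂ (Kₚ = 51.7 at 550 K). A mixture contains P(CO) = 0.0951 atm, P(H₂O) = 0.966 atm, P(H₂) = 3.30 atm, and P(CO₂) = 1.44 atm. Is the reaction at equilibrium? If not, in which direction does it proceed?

Qₚ = P(CO₂)·P(H₂) / (P(CO)·P(H₂O)) = (1.44)·(3.30) / ((0.0951)·(0.966)) = 51.7
Qₚ = 51.7 = Kₚ, so the system is already at equilibrium.

neither direction; the system is at equilibrium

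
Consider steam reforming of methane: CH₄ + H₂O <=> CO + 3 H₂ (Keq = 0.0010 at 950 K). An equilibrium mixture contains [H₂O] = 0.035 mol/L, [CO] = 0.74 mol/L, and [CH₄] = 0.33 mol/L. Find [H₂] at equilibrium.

At equilibrium, Keq = [CO]·[H₂]³ / ([CH₄]·[H₂O]) = 0.0010.
(0.74)·([H₂])³ / ((0.33)·(0.035)) = 0.0010
[H₂]³ = 1.56e-5 ⇒ [H₂] = 0.025 mol/L

[H₂] = 0.025 mol/L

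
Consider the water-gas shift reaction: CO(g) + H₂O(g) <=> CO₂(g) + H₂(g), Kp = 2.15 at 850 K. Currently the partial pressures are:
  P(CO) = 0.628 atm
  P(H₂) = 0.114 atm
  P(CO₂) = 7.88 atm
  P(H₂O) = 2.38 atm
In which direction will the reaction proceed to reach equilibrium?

to the right

Qp = P(CO₂)·P(H₂) / (P(CO)·P(H₂O)) = (7.88)·(0.114) / ((0.628)·(2.38)) = 0.601
Qp = 0.601 < Kp = 2.15, so the forward reaction proceeds.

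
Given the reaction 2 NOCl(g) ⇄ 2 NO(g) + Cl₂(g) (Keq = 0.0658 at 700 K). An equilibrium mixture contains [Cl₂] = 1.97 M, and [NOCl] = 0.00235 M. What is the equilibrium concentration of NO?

[NO] = 4.29×10⁻⁴ M

At equilibrium, Keq = [NO]²·[Cl₂] / [NOCl]² = 0.0658.
([NO])²·(1.97) / (0.00235)² = 0.0658
[NO]² = 1.84×10⁻⁷ ⇒ [NO] = 4.29×10⁻⁴ M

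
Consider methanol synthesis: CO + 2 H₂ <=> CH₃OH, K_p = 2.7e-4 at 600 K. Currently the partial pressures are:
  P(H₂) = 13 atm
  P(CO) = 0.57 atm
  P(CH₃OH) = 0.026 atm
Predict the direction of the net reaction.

Q_p = P(CH₃OH) / (P(CO)·P(H₂)²) = (0.026) / ((0.57)·(13)²) = 2.7e-4
Q_p = 2.7e-4 = K_p, so the system is already at equilibrium.

neither direction; the system is at equilibrium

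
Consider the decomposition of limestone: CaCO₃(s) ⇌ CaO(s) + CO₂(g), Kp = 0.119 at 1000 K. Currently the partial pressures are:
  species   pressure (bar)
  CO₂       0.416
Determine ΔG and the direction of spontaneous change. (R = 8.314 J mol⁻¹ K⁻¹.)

(CaCO₃, CaO are pure solids — omitted from Qp.)
Qp = P(CO₂) = 0.416
ΔG = RT ln(Qp/Kp) = (8.314 J mol⁻¹ K⁻¹)(1000 K) × ln(0.416/0.119)
   = (8.314 kJ/mol)(1.252) = 10.4 kJ/mol
ΔG > 0, so the forward reaction is non-spontaneous (proceeds in reverse).

ΔG = 10.4 kJ/mol; the forward reaction is non-spontaneous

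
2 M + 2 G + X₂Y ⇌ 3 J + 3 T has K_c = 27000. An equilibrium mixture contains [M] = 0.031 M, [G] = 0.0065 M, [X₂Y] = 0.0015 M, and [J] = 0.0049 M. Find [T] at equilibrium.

At equilibrium, K_c = [J]³·[T]³ / ([M]²·[G]²·[X₂Y]) = 27000.
(0.0049)³·([T])³ / ((0.031)²·(0.0065)²·(0.0015)) = 27000
[T]³ = 14.0 ⇒ [T] = 2.4 M

[T] = 2.4 M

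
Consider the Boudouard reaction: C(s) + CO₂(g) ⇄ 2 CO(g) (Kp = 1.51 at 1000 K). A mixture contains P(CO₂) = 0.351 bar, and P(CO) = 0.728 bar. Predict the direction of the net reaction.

(C is a pure solid — omitted from Qp.)
Qp = P(CO)² / P(CO₂) = (0.728)² / (0.351) = 1.51
Qp = 1.51 = Kp, so the system is already at equilibrium.

no net change (already at equilibrium)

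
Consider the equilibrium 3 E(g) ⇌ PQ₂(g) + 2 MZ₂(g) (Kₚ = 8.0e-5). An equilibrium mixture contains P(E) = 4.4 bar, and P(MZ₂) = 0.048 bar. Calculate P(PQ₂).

At equilibrium, Kₚ = P(PQ₂)·P(MZ₂)² / P(E)³ = 8.0e-5.
(P(PQ₂))·(0.048)² / (4.4)³ = 8.0e-5
P(PQ₂) = 2.96 = 3.0 bar

P(PQ₂) = 3.0 bar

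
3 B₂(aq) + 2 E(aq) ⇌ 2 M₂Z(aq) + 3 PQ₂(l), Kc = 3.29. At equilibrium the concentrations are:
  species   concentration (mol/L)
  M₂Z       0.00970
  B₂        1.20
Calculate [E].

(PQ₂ is a pure liquid — omitted from Kc.)
At equilibrium, Kc = [M₂Z]² / ([B₂]³·[E]²) = 3.29.
(0.00970)² / ((1.20)³·([E])²) = 3.29
[E]² = 1.66e-5 ⇒ [E] = 0.00407 mol/L

[E] = 0.00407 mol/L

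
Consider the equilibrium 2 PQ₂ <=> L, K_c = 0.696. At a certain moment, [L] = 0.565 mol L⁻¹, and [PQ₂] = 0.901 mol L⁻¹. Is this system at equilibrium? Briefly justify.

Q_c = [L] / [PQ₂]² = (0.565) / (0.901)² = 0.696
Q_c = 0.696 = K_c; the system is at equilibrium.

yes, at equilibrium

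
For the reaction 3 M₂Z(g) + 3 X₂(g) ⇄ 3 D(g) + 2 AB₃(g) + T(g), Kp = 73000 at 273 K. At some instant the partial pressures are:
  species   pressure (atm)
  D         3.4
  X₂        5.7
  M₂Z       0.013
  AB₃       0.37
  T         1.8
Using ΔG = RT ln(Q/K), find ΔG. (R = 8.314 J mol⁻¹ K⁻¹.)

Qp = P(D)³·P(AB₃)²·P(T) / (P(M₂Z)³·P(X₂)³) = (3.4)³·(0.37)²·(1.8) / ((0.013)³·(5.7)³) = 23800
ΔG = RT ln(Qp/Kp) = (8.314 J mol⁻¹ K⁻¹)(273 K) × ln(23800/73000)
   = (2.270 kJ/mol)(-1.121) = -2.54 kJ/mol
ΔG < 0, so the forward reaction is spontaneous (proceeds forward).

ΔG = -2.54 kJ/mol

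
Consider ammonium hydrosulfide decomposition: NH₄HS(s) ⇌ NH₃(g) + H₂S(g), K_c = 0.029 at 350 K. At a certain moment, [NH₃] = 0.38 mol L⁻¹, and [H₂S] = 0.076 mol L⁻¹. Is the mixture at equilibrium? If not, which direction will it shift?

yes, at equilibrium

(NH₄HS is a pure solid — omitted from Q_c.)
Q_c = [NH₃]·[H₂S] = (0.38)·(0.076) = 0.029
Q_c = 0.029 = K_c; the system is at equilibrium.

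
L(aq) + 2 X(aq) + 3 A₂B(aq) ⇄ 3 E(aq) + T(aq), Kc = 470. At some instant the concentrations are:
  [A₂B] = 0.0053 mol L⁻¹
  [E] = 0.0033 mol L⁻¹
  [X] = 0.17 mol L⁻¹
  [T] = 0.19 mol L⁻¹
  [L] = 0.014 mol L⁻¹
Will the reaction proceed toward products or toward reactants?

toward products

Qc = [E]³·[T] / ([L]·[X]²·[A₂B]³) = (0.0033)³·(0.19) / ((0.014)·(0.17)²·(0.0053)³) = 110
Qc = 110 < Kc = 470, so the forward reaction proceeds.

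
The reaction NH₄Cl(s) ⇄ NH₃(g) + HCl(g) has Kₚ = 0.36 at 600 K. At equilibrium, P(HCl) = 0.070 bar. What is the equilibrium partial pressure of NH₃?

(NH₄Cl is a pure solid — omitted from Kₚ.)
At equilibrium, Kₚ = P(NH₃)·P(HCl) = 0.36.
(P(NH₃))·(0.070) = 0.36
P(NH₃) = 5.14 = 5.1 bar

P(NH₃) = 5.1 bar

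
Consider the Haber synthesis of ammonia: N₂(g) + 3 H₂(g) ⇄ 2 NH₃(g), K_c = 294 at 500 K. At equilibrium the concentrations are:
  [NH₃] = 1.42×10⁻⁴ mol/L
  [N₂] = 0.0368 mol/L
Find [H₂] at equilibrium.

At equilibrium, K_c = [NH₃]² / ([N₂]·[H₂]³) = 294.
(1.42×10⁻⁴)² / ((0.0368)·([H₂])³) = 294
[H₂]³ = 1.86×10⁻⁹ ⇒ [H₂] = 0.00123 mol/L

[H₂] = 0.00123 mol/L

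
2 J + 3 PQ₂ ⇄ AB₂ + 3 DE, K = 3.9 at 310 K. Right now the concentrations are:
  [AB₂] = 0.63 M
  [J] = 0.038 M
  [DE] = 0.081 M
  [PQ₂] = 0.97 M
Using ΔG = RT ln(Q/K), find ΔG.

ΔG = -7.04 kJ/mol

Q = [AB₂]·[DE]³ / ([J]²·[PQ₂]³) = (0.63)·(0.081)³ / ((0.038)²·(0.97)³) = 0.254
ΔG = RT ln(Q/K) = (8.314 J mol⁻¹ K⁻¹)(310 K) × ln(0.254/3.9)
   = (2.577 kJ/mol)(-2.731) = -7.04 kJ/mol
ΔG < 0, so the forward reaction is spontaneous (proceeds forward).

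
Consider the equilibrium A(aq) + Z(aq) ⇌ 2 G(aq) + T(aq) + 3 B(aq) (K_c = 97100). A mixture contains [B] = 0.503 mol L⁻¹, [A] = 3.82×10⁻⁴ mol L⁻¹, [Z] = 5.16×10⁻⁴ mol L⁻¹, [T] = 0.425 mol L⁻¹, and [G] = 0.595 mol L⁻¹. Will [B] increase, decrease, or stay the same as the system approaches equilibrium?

stay the same

Q_c = [G]²·[T]·[B]³ / ([A]·[Z]) = (0.595)²·(0.425)·(0.503)³ / ((3.82×10⁻⁴)·(5.16×10⁻⁴)) = 97100
Q_c = 97100 = K_c; the system is at equilibrium.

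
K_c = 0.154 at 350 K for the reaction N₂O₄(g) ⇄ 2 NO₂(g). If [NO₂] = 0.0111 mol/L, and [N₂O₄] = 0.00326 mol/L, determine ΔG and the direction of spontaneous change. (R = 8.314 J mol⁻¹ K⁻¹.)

ΔG = -4.09 kJ/mol; the forward reaction is spontaneous

Q_c = [NO₂]² / [N₂O₄] = (0.0111)² / (0.00326) = 0.0378
ΔG = RT ln(Q_c/K_c) = (8.314 J mol⁻¹ K⁻¹)(350 K) × ln(0.0378/0.154)
   = (2.910 kJ/mol)(-1.405) = -4.09 kJ/mol
ΔG < 0, so the forward reaction is spontaneous (proceeds forward).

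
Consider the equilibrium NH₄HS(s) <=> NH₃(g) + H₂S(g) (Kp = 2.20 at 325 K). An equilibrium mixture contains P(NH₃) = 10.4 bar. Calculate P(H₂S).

(NH₄HS is a pure solid — omitted from Kp.)
At equilibrium, Kp = P(NH₃)·P(H₂S) = 2.20.
(10.4)·(P(H₂S)) = 2.20
P(H₂S) = 0.212 bar

P(H₂S) = 0.212 bar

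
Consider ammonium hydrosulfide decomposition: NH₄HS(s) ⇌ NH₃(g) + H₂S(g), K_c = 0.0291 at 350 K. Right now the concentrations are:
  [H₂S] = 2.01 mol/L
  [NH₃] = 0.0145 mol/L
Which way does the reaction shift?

(NH₄HS is a pure solid — omitted from Q_c.)
Q_c = [NH₃]·[H₂S] = (0.0145)·(2.01) = 0.0291
Q_c = 0.0291 = K_c, so the system is already at equilibrium.

neither direction; the system is at equilibrium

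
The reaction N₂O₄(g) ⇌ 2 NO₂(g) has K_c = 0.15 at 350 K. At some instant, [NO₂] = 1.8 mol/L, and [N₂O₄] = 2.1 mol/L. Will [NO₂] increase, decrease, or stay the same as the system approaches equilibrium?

Q_c = [NO₂]² / [N₂O₄] = (1.8)² / (2.1) = 1.5
Q_c = 1.5 > K_c = 0.15: net reverse reaction.
NO₂ is a product, so it decreases.

decrease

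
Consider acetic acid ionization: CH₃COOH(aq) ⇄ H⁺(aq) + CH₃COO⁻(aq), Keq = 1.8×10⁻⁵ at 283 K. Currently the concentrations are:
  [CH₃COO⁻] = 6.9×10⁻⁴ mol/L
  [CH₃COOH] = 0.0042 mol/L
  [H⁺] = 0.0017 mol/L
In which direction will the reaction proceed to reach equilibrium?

Q = [H⁺]·[CH₃COO⁻] / [CH₃COOH] = (0.0017)·(6.9×10⁻⁴) / (0.0042) = 2.8×10⁻⁴
Q = 2.8×10⁻⁴ > Keq = 1.8×10⁻⁵, so the reverse reaction proceeds.

to the left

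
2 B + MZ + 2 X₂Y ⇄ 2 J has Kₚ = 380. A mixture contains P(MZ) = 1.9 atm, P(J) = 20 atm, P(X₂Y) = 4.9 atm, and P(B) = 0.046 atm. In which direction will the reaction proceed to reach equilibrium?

in the reverse direction

Qₚ = P(J)² / (P(B)²·P(MZ)·P(X₂Y)²) = (20)² / ((0.046)²·(1.9)·(4.9)²) = 4100
Qₚ = 4100 > Kₚ = 380, so the reverse reaction proceeds.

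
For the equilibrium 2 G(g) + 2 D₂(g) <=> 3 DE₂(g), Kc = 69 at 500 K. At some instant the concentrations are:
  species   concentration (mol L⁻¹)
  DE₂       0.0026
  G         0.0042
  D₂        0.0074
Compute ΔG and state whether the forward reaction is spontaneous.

Qc = [DE₂]³ / ([G]²·[D₂]²) = (0.0026)³ / ((0.0042)²·(0.0074)²) = 18.2
ΔG = RT ln(Qc/Kc) = (8.314 J mol⁻¹ K⁻¹)(500 K) × ln(18.2/69)
   = (4.157 kJ/mol)(-1.333) = -5.54 kJ/mol
ΔG < 0, so the forward reaction is spontaneous (proceeds forward).

ΔG = -5.54 kJ/mol; the forward reaction is spontaneous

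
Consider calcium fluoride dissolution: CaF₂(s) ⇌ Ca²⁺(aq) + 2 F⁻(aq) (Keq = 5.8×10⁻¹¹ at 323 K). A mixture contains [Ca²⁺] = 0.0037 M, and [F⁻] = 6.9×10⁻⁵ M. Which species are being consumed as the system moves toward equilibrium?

CaF₂ (reactants)

(CaF₂ is a pure solid — omitted from Q.)
Q = [Ca²⁺]·[F⁻]² = (0.0037)·(6.9×10⁻⁵)² = 1.8×10⁻¹¹
Q = 1.8×10⁻¹¹ < Keq = 5.8×10⁻¹¹: net forward reaction.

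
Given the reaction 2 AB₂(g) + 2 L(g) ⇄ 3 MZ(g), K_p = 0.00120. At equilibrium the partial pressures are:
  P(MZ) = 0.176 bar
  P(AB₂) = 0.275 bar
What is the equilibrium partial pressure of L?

P(L) = 7.75 bar

At equilibrium, K_p = P(MZ)³ / (P(AB₂)²·P(L)²) = 0.00120.
(0.176)³ / ((0.275)²·(P(L))²) = 0.00120
P(L)² = 60.1 ⇒ P(L) = 7.75 bar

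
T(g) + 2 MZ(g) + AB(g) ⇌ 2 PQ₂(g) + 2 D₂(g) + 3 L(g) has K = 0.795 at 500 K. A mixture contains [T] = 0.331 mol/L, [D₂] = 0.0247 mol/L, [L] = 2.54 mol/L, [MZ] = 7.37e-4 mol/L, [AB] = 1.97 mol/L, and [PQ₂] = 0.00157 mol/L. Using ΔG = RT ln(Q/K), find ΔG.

ΔG = -10.1 kJ/mol

Q = [PQ₂]²·[D₂]²·[L]³ / ([T]·[MZ]²·[AB]) = (0.00157)²·(0.0247)²·(2.54)³ / ((0.331)·(7.37e-4)²·(1.97)) = 0.0696
ΔG = RT ln(Q/K) = (8.314 J mol⁻¹ K⁻¹)(500 K) × ln(0.0696/0.795)
   = (4.157 kJ/mol)(-2.436) = -10.1 kJ/mol
ΔG < 0, so the forward reaction is spontaneous (proceeds forward).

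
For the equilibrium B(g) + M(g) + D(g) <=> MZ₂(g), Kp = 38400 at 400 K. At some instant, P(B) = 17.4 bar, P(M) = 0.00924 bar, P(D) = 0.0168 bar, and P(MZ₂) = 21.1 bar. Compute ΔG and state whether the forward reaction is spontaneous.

Qp = P(MZ₂) / (P(B)·P(M)·P(D)) = (21.1) / ((17.4)·(0.00924)·(0.0168)) = 7810
ΔG = RT ln(Qp/Kp) = (8.314 J mol⁻¹ K⁻¹)(400 K) × ln(7810/38400)
   = (3.326 kJ/mol)(-1.593) = -5.30 kJ/mol
ΔG < 0, so the forward reaction is spontaneous (proceeds forward).

ΔG = -5.30 kJ/mol; the forward reaction is spontaneous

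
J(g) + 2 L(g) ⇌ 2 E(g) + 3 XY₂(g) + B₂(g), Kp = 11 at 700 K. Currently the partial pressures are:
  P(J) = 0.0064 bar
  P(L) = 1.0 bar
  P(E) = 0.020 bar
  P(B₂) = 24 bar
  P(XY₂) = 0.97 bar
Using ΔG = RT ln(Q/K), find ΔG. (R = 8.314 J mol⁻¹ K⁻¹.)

Qp = P(E)²·P(XY₂)³·P(B₂) / (P(J)·P(L)²) = (0.020)²·(0.97)³·(24) / ((0.0064)·(1.0)²) = 1.37
ΔG = RT ln(Qp/Kp) = (8.314 J mol⁻¹ K⁻¹)(700 K) × ln(1.37/11)
   = (5.820 kJ/mol)(-2.083) = -12.1 kJ/mol
ΔG < 0, so the forward reaction is spontaneous (proceeds forward).

ΔG = -12.1 kJ/mol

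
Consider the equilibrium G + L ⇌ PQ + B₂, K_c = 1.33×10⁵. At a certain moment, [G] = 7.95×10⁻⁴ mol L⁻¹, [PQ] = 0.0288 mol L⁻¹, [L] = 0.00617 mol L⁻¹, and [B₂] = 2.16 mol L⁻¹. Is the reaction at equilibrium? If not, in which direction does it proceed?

forward (toward products)

Q_c = [PQ]·[B₂] / ([G]·[L]) = (0.0288)·(2.16) / ((7.95×10⁻⁴)·(0.00617)) = 12700
Q_c = 12700 < K_c = 1.33×10⁵, so the forward reaction proceeds.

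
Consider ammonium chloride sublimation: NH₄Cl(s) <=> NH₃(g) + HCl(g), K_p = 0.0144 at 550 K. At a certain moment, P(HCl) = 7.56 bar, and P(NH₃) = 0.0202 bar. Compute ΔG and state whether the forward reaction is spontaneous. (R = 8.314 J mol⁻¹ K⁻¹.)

ΔG = 10.8 kJ/mol; the forward reaction is non-spontaneous

(NH₄Cl is a pure solid — omitted from Q_p.)
Q_p = P(NH₃)·P(HCl) = (0.0202)·(7.56) = 0.153
ΔG = RT ln(Q_p/K_p) = (8.314 J mol⁻¹ K⁻¹)(550 K) × ln(0.153/0.0144)
   = (4.573 kJ/mol)(2.363) = 10.8 kJ/mol
ΔG > 0, so the forward reaction is non-spontaneous (proceeds in reverse).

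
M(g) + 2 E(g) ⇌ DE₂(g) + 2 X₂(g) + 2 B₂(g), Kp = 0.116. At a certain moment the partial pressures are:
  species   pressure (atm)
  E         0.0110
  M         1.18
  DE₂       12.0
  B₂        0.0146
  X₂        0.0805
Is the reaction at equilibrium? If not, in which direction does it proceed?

no net change (already at equilibrium)

Qp = P(DE₂)·P(X₂)²·P(B₂)² / (P(M)·P(E)²) = (12.0)·(0.0805)²·(0.0146)² / ((1.18)·(0.0110)²) = 0.116
Qp = 0.116 = Kp, so the system is already at equilibrium.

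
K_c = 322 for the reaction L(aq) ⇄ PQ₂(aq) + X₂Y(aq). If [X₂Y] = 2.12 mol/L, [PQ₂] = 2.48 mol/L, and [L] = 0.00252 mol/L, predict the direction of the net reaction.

Q_c = [PQ₂]·[X₂Y] / [L] = (2.48)·(2.12) / (0.00252) = 2090
Q_c = 2090 > K_c = 322, so the reverse reaction proceeds.

in the reverse direction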